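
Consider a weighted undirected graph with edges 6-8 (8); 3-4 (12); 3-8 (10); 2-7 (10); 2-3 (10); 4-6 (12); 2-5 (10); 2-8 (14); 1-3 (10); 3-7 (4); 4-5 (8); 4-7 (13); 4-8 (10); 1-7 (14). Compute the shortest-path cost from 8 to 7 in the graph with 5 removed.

14

A few of the 8→7 routes:
8→3→7: 10 + 4 = 14
8→2→7: 14 + 10 = 24
8→4→7: 10 + 13 = 23
The minimum is 14.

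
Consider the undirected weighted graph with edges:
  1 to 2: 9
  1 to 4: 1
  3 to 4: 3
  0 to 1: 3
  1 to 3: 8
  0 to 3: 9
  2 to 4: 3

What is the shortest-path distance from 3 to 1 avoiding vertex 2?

Paths from 3 to 1 avoiding 2:
3 -> 0 -> 1: 9 + 3 = 12
3 -> 4 -> 1: 3 + 1 = 4
3 -> 1: 8
The minimum is 4.

4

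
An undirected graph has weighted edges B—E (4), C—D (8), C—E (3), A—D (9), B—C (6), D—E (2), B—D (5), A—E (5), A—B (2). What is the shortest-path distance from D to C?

A few of the D→C routes:
D → E → B → C: 2 + 4 + 6 = 12
D → E → A → B → C: 2 + 5 + 2 + 6 = 15
D → E → C: 2 + 3 = 5
D → B → C: 5 + 6 = 11
D → B → E → C: 5 + 4 + 3 = 12
D → C: 8
Shortest: 5.

5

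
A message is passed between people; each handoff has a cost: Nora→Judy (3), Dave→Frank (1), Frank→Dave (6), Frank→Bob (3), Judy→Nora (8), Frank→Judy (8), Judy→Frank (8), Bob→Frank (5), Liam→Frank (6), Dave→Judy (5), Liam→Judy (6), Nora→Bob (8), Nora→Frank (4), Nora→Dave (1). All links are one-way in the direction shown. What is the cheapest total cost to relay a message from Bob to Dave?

11

Paths from Bob to Dave:
Bob -> Frank -> Dave: 5 + 6 = 11
Bob -> Frank -> Judy -> Nora -> Dave: 5 + 8 + 8 + 1 = 22
The minimum is 11.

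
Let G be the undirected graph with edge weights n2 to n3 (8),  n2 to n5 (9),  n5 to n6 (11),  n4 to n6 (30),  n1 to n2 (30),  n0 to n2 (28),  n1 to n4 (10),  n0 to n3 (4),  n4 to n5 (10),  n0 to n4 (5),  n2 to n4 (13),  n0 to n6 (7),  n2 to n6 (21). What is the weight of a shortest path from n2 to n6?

Some routes from n2 to n6:
n2 -> n6: 21
n2 -> n3 -> n0 -> n6: 8 + 4 + 7 = 19
n2 -> n5 -> n4 -> n0 -> n6: 9 + 10 + 5 + 7 = 31
n2 -> n5 -> n6: 9 + 11 = 20
n2 -> n4 -> n0 -> n6: 13 + 5 + 7 = 25
Shortest: 19.

19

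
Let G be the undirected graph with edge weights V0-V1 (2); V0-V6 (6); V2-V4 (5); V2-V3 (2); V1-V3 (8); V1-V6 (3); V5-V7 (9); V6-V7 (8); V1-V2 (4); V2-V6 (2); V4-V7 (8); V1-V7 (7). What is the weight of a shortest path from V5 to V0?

18

Comparing a few candidate routes:
V5-V7-V6-V1-V0: 9 + 8 + 3 + 2 = 22
V5-V7-V6-V0: 9 + 8 + 6 = 23
V5-V7-V1-V0: 9 + 7 + 2 = 18
Best route has total 18.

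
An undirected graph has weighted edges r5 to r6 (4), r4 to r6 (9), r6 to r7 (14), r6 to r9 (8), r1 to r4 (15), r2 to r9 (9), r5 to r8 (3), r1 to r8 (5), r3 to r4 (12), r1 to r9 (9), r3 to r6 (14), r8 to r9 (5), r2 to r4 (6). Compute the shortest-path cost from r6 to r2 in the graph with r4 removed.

17

Paths from r6 to r2 avoiding r4:
r6 -> r5 -> r8 -> r9 -> r2: 4 + 3 + 5 + 9 = 21
r6 -> r9 -> r2: 8 + 9 = 17
r6 -> r5 -> r8 -> r1 -> r9 -> r2: 4 + 3 + 5 + 9 + 9 = 30
Shortest: 17.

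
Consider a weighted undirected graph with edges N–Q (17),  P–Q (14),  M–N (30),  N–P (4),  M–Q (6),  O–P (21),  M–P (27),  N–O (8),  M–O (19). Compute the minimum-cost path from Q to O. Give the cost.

Comparing a few candidate routes:
Q → P → N → O: 14 + 4 + 8 = 26
Q → N → O: 17 + 8 = 25
Q → M → O: 6 + 19 = 25
Best route has total 25.

25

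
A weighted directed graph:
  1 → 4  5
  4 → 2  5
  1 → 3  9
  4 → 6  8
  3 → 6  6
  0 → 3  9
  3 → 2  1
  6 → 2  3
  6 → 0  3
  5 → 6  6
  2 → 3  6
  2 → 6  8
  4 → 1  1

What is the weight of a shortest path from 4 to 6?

Paths from 4 to 6:
4 -> 6: 8
4 -> 2 -> 3 -> 6: 5 + 6 + 6 = 17
4 -> 1 -> 3 -> 6: 1 + 9 + 6 = 16
4 -> 1 -> 3 -> 2 -> 6: 1 + 9 + 1 + 8 = 19
4 -> 2 -> 6: 5 + 8 = 13
Best route has total 8.

8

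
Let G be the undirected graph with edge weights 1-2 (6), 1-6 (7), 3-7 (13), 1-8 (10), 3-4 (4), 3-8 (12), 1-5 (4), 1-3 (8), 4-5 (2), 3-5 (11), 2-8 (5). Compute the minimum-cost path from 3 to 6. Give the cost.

Comparing a few candidate routes:
3→1→6: 8 + 7 = 15
3→5→1→6: 11 + 4 + 7 = 22
3→4→5→1→6: 4 + 2 + 4 + 7 = 17
Best route has total 15.

15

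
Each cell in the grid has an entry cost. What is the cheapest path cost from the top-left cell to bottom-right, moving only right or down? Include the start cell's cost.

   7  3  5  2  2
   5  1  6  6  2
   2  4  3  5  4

Path (0,0) (0,1) (0,2) (0,3) (0,4) (1,4) (2,4): 7 + 3 + 5 + 2 + 2 + 2 + 4 = 25.

25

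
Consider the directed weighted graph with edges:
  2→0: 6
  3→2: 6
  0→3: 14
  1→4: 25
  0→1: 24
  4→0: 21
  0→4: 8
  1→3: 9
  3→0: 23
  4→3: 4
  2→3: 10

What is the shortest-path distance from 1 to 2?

Paths from 1 to 2:
1 -> 4 -> 3 -> 2: 25 + 4 + 6 = 35
1 -> 4 -> 0 -> 3 -> 2: 25 + 21 + 14 + 6 = 66
1 -> 3 -> 2: 9 + 6 = 15
Best route has total 15.

15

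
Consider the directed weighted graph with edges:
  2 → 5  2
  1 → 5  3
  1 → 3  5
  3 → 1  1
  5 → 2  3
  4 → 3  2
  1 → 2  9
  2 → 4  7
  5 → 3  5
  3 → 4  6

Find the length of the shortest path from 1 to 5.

3

Routes from 1 to 5:
1 - 2 - 5: 9 + 2 = 11
1 - 5: 3
The minimum is 3.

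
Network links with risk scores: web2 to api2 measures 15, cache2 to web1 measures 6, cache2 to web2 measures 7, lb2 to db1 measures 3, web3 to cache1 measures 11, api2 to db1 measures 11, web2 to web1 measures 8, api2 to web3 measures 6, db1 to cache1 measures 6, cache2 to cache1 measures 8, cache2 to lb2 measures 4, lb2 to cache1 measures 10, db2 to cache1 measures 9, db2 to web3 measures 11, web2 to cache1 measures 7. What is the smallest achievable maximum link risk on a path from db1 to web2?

7

Some routes from db1 to web2:
db1 -> lb2 -> cache2 -> cache1 -> web2: max(3, 4, 8, 7) = 8
db1 -> lb2 -> cache2 -> web2: max(3, 4, 7) = 7
db1 -> lb2 -> cache2 -> web1 -> web2: max(3, 4, 6, 8) = 8
db1 -> cache1 -> cache2 -> web1 -> web2: max(6, 8, 6, 8) = 8
db1 -> cache1 -> web2: max(6, 7) = 7
db1 -> cache1 -> cache2 -> web2: max(6, 8, 7) = 8
The minimum achievable maximum is 7.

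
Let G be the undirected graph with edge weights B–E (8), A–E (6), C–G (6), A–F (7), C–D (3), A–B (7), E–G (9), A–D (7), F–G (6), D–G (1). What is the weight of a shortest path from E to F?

13

Checking several routes:
E -> G -> F: 9 + 6 = 15
E -> A -> D -> G -> F: 6 + 7 + 1 + 6 = 20
E -> A -> F: 6 + 7 = 13
E -> B -> A -> F: 8 + 7 + 7 = 22
Best route has total 13.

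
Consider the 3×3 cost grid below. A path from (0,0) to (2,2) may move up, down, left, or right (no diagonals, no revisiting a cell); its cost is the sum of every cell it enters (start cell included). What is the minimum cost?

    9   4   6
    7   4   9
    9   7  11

35

Take (0,0) -> (0,1) -> (1,1) -> (2,1) -> (2,2) for a total of 9 + 4 + 4 + 7 + 11 = 35.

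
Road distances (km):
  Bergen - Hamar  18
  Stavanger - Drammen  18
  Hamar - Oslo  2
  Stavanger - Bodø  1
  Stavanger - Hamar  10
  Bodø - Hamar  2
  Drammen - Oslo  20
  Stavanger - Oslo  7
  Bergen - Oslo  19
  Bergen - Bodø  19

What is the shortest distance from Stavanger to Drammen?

Checking several routes:
Stavanger -> Hamar -> Oslo -> Drammen: 10 + 2 + 20 = 32
Stavanger -> Bodø -> Hamar -> Oslo -> Drammen: 1 + 2 + 2 + 20 = 25
Stavanger -> Oslo -> Drammen: 7 + 20 = 27
Stavanger -> Drammen: 18
Best route has total 18 km.

18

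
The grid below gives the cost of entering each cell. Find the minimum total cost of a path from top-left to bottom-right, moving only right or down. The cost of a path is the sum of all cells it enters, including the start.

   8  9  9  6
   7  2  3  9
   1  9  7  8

Path [0,0] [1,0] [1,1] [1,2] [2,2] [2,3]: 8 + 7 + 2 + 3 + 7 + 8 = 35.
(Top row then right column would cost 49.)

35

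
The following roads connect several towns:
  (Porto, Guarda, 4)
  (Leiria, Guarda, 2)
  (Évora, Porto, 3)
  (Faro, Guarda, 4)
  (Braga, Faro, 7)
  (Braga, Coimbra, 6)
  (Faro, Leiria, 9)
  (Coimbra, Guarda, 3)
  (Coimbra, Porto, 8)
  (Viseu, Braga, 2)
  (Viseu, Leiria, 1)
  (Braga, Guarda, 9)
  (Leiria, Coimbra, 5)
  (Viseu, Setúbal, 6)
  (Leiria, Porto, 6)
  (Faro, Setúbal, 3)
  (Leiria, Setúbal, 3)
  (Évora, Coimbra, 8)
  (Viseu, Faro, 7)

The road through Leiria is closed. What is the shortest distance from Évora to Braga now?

14

Comparing a few candidate routes:
Évora→Porto→Coimbra→Braga: 3 + 8 + 6 = 17
Évora→Porto→Guarda→Coimbra→Braga: 3 + 4 + 3 + 6 = 16
Évora→Porto→Guarda→Braga: 3 + 4 + 9 = 16
Évora→Porto→Guarda→Faro→Braga: 3 + 4 + 4 + 7 = 18
Évora→Coimbra→Guarda→Braga: 8 + 3 + 9 = 20
Évora→Coimbra→Braga: 8 + 6 = 14
Best route has total 14.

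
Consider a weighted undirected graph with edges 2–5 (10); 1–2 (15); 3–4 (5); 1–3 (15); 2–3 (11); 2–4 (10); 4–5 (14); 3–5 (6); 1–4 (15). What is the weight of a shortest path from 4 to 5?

11

Some routes from 4 to 5:
4 → 2 → 5: 10 + 10 = 20
4 → 3 → 5: 5 + 6 = 11
4 → 3 → 2 → 5: 5 + 11 + 10 = 26
4 → 5: 14
Best route has total 11.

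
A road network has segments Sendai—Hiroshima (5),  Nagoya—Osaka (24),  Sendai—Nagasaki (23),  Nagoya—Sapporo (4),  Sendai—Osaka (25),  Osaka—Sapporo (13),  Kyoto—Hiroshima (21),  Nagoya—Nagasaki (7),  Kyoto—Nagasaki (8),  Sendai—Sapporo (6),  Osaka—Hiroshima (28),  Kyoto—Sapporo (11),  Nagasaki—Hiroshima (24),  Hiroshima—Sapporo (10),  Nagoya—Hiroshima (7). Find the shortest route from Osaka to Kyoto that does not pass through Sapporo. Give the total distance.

Checking several routes:
Osaka - Hiroshima - Kyoto: 28 + 21 = 49
Osaka - Nagoya - Nagasaki - Kyoto: 24 + 7 + 8 = 39
Osaka - Hiroshima - Nagoya - Nagasaki - Kyoto: 28 + 7 + 7 + 8 = 50
Shortest: 39 mi.

39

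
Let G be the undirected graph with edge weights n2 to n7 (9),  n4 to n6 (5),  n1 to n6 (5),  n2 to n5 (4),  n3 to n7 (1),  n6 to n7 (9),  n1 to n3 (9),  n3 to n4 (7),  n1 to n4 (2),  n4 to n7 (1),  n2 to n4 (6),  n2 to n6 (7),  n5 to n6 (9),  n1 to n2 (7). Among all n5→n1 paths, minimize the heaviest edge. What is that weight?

Checking several routes:
n5 -> n2 -> n4 -> n1: max(4, 6, 2) = 6
n5 -> n2 -> n4 -> n6 -> n1: max(4, 6, 5, 5) = 6
n5 -> n2 -> n6 -> n1: max(4, 7, 5) = 7
Smallest bottleneck: 6.

6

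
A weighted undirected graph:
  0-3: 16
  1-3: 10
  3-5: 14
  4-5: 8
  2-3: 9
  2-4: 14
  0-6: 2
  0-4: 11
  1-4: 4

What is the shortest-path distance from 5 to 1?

12

Checking several routes:
5 -> 3 -> 1: 14 + 10 = 24
5 -> 4 -> 2 -> 3 -> 1: 8 + 14 + 9 + 10 = 41
5 -> 4 -> 1: 8 + 4 = 12
The minimum is 12.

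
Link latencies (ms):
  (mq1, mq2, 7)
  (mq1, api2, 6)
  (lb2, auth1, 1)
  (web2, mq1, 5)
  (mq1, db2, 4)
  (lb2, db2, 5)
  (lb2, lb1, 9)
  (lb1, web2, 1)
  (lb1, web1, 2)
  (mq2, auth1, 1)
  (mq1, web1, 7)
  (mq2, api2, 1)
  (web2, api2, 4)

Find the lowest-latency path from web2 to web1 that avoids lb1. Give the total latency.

12

Some routes from web2 to web1 avoiding lb1:
web2 - api2 - mq1 - web1: 4 + 6 + 7 = 17
web2 - api2 - mq2 - mq1 - web1: 4 + 1 + 7 + 7 = 19
web2 - mq1 - web1: 5 + 7 = 12
Best route has total 12 ms.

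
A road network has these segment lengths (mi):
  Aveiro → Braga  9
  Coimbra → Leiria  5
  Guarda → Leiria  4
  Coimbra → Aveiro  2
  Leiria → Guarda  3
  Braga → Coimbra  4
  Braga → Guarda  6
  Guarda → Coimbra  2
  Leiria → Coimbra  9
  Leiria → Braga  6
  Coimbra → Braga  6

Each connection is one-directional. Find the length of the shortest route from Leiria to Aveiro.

Paths from Leiria to Aveiro:
Leiria → Guarda → Coimbra → Aveiro: 3 + 2 + 2 = 7
Leiria → Coimbra → Aveiro: 9 + 2 = 11
Leiria → Braga → Guarda → Coimbra → Aveiro: 6 + 6 + 2 + 2 = 16
Leiria → Braga → Coimbra → Aveiro: 6 + 4 + 2 = 12
Shortest: 7 mi.

7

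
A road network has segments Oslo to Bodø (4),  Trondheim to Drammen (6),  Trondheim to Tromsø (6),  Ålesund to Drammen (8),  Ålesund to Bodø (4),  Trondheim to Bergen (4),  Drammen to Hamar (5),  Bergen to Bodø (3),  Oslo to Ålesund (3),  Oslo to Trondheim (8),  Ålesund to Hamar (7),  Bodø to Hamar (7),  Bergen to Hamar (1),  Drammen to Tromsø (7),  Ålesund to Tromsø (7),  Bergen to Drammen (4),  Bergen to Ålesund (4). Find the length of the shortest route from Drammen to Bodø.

7

Some routes from Drammen to Bodø:
Drammen→Bergen→Ålesund→Bodø: 4 + 4 + 4 = 12
Drammen→Bergen→Hamar→Bodø: 4 + 1 + 7 = 12
Drammen→Bergen→Bodø: 4 + 3 = 7
Drammen→Hamar→Bergen→Bodø: 5 + 1 + 3 = 9
Drammen→Ålesund→Bodø: 8 + 4 = 12
The minimum is 7 mi.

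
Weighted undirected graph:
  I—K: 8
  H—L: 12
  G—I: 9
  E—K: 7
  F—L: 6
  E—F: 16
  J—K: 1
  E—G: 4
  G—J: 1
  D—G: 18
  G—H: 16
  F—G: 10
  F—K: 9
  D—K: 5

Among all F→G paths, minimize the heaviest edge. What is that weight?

A few of the F→G routes:
F - K - J - G: max(9, 1, 1) = 9
F - K - I - G: max(9, 8, 9) = 9
F - G: max(10) = 10
F - K - E - G: max(9, 7, 4) = 9
Best route has worst link 9.

9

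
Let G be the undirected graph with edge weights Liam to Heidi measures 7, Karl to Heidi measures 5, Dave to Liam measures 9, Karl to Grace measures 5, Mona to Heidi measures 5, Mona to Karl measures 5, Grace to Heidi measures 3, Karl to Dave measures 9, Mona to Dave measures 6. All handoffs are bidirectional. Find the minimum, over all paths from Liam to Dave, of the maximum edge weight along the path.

7

A few of the Liam→Dave routes:
Liam -> Heidi -> Mona -> Dave: max(7, 5, 6) = 7
Liam -> Heidi -> Grace -> Karl -> Mona -> Dave: max(7, 3, 5, 5, 6) = 7
Liam -> Heidi -> Karl -> Mona -> Dave: max(7, 5, 5, 6) = 7
Smallest bottleneck: 7.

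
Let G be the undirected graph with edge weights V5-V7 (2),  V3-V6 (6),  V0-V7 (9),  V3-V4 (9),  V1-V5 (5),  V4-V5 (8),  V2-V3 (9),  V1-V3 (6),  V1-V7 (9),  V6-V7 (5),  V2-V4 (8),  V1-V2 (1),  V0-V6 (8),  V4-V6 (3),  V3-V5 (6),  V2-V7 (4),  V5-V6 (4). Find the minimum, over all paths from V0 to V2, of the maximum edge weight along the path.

Comparing a few candidate routes:
V0 - V6 - V7 - V5 - V1 - V2: max(8, 5, 2, 5, 1) = 8
V0 - V6 - V7 - V5 - V3 - V1 - V2: max(8, 5, 2, 6, 6, 1) = 8
V0 - V6 - V3 - V5 - V4 - V2: max(8, 6, 6, 8, 8) = 8
V0 - V6 - V7 - V2: max(8, 5, 4) = 8
V0 - V6 - V7 - V5 - V4 - V2: max(8, 5, 2, 8, 8) = 8
The minimum achievable maximum is 8.

8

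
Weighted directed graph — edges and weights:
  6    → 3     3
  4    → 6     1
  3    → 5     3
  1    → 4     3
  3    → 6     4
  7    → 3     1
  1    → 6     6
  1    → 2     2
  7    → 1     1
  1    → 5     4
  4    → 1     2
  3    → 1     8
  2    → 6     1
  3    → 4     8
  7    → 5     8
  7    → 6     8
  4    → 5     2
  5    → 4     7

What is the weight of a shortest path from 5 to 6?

8

Paths from 5 to 6:
5-4-1-6: 7 + 2 + 6 = 15
5-4-1-2-6: 7 + 2 + 2 + 1 = 12
5-4-6: 7 + 1 = 8
Shortest: 8.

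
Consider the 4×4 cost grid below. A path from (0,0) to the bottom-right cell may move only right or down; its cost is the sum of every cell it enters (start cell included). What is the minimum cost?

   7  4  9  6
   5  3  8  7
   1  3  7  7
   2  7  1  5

Take r0c0 r1c0 r2c0 r3c0 r3c1 r3c2 r3c3 for a total of 7 + 5 + 1 + 2 + 7 + 1 + 5 = 28.

28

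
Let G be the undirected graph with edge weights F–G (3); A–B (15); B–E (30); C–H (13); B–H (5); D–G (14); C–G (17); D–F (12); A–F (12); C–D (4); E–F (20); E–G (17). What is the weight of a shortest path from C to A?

Checking several routes:
C→D→F→A: 4 + 12 + 12 = 28
C→G→F→A: 17 + 3 + 12 = 32
C→D→G→F→A: 4 + 14 + 3 + 12 = 33
C→G→E→F→A: 17 + 17 + 20 + 12 = 66
C→H→B→A: 13 + 5 + 15 = 33
C→G→D→F→A: 17 + 14 + 12 + 12 = 55
The minimum is 28.

28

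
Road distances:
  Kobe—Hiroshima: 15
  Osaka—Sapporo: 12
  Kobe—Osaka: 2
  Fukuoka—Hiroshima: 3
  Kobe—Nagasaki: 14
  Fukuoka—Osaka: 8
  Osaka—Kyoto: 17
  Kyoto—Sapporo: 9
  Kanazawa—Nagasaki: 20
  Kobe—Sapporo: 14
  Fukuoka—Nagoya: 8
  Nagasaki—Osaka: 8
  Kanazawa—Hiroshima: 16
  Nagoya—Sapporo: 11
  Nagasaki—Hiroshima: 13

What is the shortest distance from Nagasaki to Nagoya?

A few of the Nagasaki→Nagoya routes:
Nagasaki → Osaka → Sapporo → Nagoya: 8 + 12 + 11 = 31
Nagasaki → Osaka → Fukuoka → Nagoya: 8 + 8 + 8 = 24
Nagasaki → Kobe → Osaka → Fukuoka → Nagoya: 14 + 2 + 8 + 8 = 32
Nagasaki → Osaka → Kobe → Sapporo → Nagoya: 8 + 2 + 14 + 11 = 35
Nagasaki → Hiroshima → Fukuoka → Nagoya: 13 + 3 + 8 = 24
Best route has total 24.

24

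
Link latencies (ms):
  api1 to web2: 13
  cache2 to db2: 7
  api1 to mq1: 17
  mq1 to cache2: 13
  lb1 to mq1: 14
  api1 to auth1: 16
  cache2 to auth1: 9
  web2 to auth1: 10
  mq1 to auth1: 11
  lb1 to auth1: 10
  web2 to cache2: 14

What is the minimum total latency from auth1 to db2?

Checking several routes:
auth1-web2-cache2-db2: 10 + 14 + 7 = 31
auth1-mq1-cache2-db2: 11 + 13 + 7 = 31
auth1-api1-web2-cache2-db2: 16 + 13 + 14 + 7 = 50
auth1-lb1-mq1-cache2-db2: 10 + 14 + 13 + 7 = 44
auth1-cache2-db2: 9 + 7 = 16
Best route has total 16 ms.

16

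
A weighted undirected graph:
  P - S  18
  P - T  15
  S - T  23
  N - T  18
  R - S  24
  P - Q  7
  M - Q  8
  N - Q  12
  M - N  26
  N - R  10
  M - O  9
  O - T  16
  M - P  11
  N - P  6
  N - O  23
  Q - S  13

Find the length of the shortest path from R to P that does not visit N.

42

A few of the R→P routes:
R - S - T - P: 24 + 23 + 15 = 62
R - S - Q - M - P: 24 + 13 + 8 + 11 = 56
R - S - Q - P: 24 + 13 + 7 = 44
R - S - P: 24 + 18 = 42
Shortest: 42.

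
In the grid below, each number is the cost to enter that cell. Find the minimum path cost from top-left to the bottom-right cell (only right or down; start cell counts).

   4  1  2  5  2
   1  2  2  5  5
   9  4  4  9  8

27

Take [0,0] → [0,1] → [0,2] → [0,3] → [0,4] → [1,4] → [2,4] for a total of 4 + 1 + 2 + 5 + 2 + 5 + 8 = 27.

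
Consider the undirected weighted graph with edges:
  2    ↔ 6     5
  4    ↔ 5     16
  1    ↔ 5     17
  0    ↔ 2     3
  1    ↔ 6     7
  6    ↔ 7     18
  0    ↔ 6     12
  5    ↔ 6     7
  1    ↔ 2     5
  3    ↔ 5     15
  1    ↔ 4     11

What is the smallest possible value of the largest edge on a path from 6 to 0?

Routes from 6 to 0:
6 → 5 → 1 → 2 → 0: max(7, 17, 5, 3) = 17
6 → 1 → 2 → 0: max(7, 5, 3) = 7
6 → 2 → 0: max(5, 3) = 5
6 → 0: max(12) = 12
6 → 5 → 4 → 1 → 2 → 0: max(7, 16, 11, 5, 3) = 16
Best route has worst link 5.

5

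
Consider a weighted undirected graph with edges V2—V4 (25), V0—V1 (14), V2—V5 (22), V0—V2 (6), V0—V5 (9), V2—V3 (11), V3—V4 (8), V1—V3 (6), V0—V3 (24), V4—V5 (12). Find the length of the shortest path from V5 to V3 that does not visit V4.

26

A few of the V5→V3 routes:
V5→V0→V2→V3: 9 + 6 + 11 = 26
V5→V0→V3: 9 + 24 = 33
V5→V0→V1→V3: 9 + 14 + 6 = 29
Shortest: 26.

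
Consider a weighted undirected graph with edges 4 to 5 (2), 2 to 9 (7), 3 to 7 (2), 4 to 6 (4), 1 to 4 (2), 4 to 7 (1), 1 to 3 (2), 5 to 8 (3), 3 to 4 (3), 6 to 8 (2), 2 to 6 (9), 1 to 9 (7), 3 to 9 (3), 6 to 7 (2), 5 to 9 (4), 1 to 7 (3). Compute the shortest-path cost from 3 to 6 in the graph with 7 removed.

7

A few of the 3→6 routes:
3-1-4-6: 2 + 2 + 4 = 8
3-4-5-8-6: 3 + 2 + 3 + 2 = 10
3-9-5-8-6: 3 + 4 + 3 + 2 = 12
3-1-4-5-8-6: 2 + 2 + 2 + 3 + 2 = 11
3-4-6: 3 + 4 = 7
Shortest: 7.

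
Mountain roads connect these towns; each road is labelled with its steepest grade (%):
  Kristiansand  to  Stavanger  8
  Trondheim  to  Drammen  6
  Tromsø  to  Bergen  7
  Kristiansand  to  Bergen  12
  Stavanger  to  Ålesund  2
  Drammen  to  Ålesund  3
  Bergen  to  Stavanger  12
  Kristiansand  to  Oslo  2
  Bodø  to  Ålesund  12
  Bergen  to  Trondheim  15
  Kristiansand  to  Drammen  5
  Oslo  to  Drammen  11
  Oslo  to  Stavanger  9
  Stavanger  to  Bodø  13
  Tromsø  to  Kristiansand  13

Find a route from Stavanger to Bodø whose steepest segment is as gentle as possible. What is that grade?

Comparing a few candidate routes:
Stavanger -> Oslo -> Drammen -> Ålesund -> Bodø: max(9, 11, 3, 12) = 12
Stavanger -> Kristiansand -> Oslo -> Drammen -> Ålesund -> Bodø: max(8, 2, 11, 3, 12) = 12
Stavanger -> Kristiansand -> Drammen -> Ålesund -> Bodø: max(8, 5, 3, 12) = 12
Stavanger -> Ålesund -> Bodø: max(2, 12) = 12
Stavanger -> Oslo -> Kristiansand -> Drammen -> Ålesund -> Bodø: max(9, 2, 5, 3, 12) = 12
The minimum achievable maximum is 12%.

12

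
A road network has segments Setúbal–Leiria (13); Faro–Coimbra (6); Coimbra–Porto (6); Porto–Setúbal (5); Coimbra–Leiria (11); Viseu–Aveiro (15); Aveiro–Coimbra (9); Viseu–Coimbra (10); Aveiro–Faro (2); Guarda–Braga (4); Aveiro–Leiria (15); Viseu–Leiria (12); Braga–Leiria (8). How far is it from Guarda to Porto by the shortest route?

29

Checking several routes:
Guarda→Braga→Leiria→Setúbal→Porto: 4 + 8 + 13 + 5 = 30
Guarda→Braga→Leiria→Coimbra→Porto: 4 + 8 + 11 + 6 = 29
Guarda→Braga→Leiria→Aveiro→Faro→Coimbra→Porto: 4 + 8 + 15 + 2 + 6 + 6 = 41
Guarda→Braga→Leiria→Viseu→Coimbra→Porto: 4 + 8 + 12 + 10 + 6 = 40
Shortest: 29 mi.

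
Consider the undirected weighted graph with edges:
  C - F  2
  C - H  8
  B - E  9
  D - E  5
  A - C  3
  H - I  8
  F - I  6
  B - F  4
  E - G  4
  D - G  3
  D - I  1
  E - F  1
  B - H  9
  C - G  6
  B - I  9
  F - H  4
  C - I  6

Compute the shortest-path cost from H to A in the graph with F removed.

11

Comparing a few candidate routes:
H -> I -> C -> A: 8 + 6 + 3 = 17
H -> I -> D -> G -> C -> A: 8 + 1 + 3 + 6 + 3 = 21
H -> C -> A: 8 + 3 = 11
The minimum is 11.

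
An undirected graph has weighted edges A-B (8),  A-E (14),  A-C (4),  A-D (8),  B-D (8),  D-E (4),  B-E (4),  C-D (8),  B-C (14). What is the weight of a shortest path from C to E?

Checking several routes:
C -> D -> E: 8 + 4 = 12
C -> A -> D -> E: 4 + 8 + 4 = 16
C -> A -> B -> E: 4 + 8 + 4 = 16
The minimum is 12.

12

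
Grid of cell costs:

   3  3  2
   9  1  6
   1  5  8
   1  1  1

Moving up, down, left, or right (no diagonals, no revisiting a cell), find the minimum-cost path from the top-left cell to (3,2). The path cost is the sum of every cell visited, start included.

14

Take (0,0) -> (0,1) -> (1,1) -> (2,1) -> (3,1) -> (3,2) for a total of 3 + 3 + 1 + 5 + 1 + 1 = 14.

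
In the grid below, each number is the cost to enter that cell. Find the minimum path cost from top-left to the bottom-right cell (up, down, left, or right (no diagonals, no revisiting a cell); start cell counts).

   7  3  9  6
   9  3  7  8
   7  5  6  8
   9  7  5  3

Best path: (0,0)→(0,1)→(1,1)→(2,1)→(2,2)→(3,2)→(3,3)
Cost: 7 + 3 + 3 + 5 + 6 + 5 + 3 = 32

32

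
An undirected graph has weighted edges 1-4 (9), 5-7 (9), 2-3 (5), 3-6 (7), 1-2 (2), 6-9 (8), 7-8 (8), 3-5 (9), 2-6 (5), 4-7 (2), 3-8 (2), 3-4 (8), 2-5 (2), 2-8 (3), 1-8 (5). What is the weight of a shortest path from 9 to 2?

Checking several routes:
9 -> 6 -> 2: 8 + 5 = 13
9 -> 6 -> 3 -> 8 -> 2: 8 + 7 + 2 + 3 = 20
9 -> 6 -> 3 -> 2: 8 + 7 + 5 = 20
Shortest: 13.

13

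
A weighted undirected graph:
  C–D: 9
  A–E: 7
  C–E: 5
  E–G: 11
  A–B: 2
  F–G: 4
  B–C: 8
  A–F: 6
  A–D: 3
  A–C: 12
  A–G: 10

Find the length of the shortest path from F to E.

Comparing a few candidate routes:
F→A→E: 6 + 7 = 13
F→G→E: 4 + 11 = 15
F→G→A→E: 4 + 10 + 7 = 21
F→A→B→C→E: 6 + 2 + 8 + 5 = 21
The minimum is 13.

13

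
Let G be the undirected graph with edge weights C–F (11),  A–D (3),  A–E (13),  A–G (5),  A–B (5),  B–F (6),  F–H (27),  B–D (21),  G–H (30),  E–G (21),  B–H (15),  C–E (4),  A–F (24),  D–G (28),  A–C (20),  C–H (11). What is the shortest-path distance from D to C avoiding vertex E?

A few of the D→C routes:
D → A → C: 3 + 20 = 23
D → A → F → C: 3 + 24 + 11 = 38
D → A → B → H → C: 3 + 5 + 15 + 11 = 34
D → A → B → F → C: 3 + 5 + 6 + 11 = 25
The minimum is 23.

23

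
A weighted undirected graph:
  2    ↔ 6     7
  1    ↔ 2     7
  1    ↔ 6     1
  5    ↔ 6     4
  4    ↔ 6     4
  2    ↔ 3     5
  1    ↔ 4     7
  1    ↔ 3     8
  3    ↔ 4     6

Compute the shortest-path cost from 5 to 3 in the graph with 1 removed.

14

Paths from 5 to 3 avoiding 1:
5→6→4→3: 4 + 4 + 6 = 14
5→6→2→3: 4 + 7 + 5 = 16
Shortest: 14.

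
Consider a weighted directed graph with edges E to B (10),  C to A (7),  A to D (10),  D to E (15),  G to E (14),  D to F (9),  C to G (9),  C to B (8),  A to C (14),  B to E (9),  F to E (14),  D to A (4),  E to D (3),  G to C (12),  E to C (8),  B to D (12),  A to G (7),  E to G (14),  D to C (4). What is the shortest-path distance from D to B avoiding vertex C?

25

Paths from D to B avoiding C:
D-A-G-E-B: 4 + 7 + 14 + 10 = 35
D-F-E-B: 9 + 14 + 10 = 33
D-E-B: 15 + 10 = 25
Best route has total 25.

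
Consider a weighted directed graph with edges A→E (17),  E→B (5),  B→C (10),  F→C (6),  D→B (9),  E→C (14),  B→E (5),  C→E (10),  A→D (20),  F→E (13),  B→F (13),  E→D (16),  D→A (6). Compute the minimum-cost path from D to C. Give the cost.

Comparing a few candidate routes:
D-B-C: 9 + 10 = 19
D-B-E-C: 9 + 5 + 14 = 28
D-B-F-C: 9 + 13 + 6 = 28
Shortest: 19.

19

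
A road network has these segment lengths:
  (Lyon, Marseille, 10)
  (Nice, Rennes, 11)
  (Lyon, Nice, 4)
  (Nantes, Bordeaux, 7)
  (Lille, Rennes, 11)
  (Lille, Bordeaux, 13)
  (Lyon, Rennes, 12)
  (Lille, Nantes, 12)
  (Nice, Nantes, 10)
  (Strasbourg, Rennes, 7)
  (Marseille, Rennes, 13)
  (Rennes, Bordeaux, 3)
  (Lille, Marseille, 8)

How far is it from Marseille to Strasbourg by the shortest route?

Comparing a few candidate routes:
Marseille-Lyon-Rennes-Strasbourg: 10 + 12 + 7 = 29
Marseille-Lille-Rennes-Strasbourg: 8 + 11 + 7 = 26
Marseille-Lille-Bordeaux-Rennes-Strasbourg: 8 + 13 + 3 + 7 = 31
Marseille-Rennes-Strasbourg: 13 + 7 = 20
Best route has total 20.

20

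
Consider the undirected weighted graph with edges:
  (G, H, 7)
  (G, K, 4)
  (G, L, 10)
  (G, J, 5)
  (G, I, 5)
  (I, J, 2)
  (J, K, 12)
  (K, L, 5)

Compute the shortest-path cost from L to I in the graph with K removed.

15

Paths from L to I avoiding K:
L → G → J → I: 10 + 5 + 2 = 17
L → G → I: 10 + 5 = 15
Best route has total 15.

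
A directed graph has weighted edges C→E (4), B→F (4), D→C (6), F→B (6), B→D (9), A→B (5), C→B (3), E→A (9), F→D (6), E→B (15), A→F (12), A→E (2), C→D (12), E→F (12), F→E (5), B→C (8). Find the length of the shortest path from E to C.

Checking several routes:
E -> B -> C: 15 + 8 = 23
E -> F -> D -> C: 12 + 6 + 6 = 24
E -> A -> B -> C: 9 + 5 + 8 = 22
E -> A -> B -> D -> C: 9 + 5 + 9 + 6 = 29
E -> F -> B -> C: 12 + 6 + 8 = 26
Shortest: 22.

22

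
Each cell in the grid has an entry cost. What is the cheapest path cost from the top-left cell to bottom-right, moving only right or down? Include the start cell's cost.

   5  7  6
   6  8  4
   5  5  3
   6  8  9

Best path: [0,0] → [1,0] → [2,0] → [2,1] → [2,2] → [3,2]
Cost: 5 + 6 + 5 + 5 + 3 + 9 = 33
For comparison, the top-then-right route costs 34.

33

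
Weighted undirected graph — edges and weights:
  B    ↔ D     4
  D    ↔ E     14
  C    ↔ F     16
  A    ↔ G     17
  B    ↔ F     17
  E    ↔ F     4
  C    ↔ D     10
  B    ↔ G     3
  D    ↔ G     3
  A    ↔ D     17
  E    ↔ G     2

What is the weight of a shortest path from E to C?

15

Some routes from E to C:
E -> F -> B -> G -> D -> C: 4 + 17 + 3 + 3 + 10 = 37
E -> D -> C: 14 + 10 = 24
E -> F -> C: 4 + 16 = 20
E -> F -> B -> D -> C: 4 + 17 + 4 + 10 = 35
E -> G -> B -> D -> C: 2 + 3 + 4 + 10 = 19
E -> G -> D -> C: 2 + 3 + 10 = 15
The minimum is 15.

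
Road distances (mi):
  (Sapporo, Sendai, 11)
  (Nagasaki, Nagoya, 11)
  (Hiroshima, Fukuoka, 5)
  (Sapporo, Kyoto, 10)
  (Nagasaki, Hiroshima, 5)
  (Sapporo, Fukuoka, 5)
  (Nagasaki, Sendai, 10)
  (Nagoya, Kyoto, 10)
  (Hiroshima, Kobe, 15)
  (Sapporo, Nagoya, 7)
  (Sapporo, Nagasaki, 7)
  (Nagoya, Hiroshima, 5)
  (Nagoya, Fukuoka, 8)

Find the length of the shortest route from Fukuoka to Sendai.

Some routes from Fukuoka to Sendai:
Fukuoka -> Sapporo -> Sendai: 5 + 11 = 16
Fukuoka -> Sapporo -> Nagasaki -> Sendai: 5 + 7 + 10 = 22
Fukuoka -> Hiroshima -> Nagasaki -> Sendai: 5 + 5 + 10 = 20
The minimum is 16 mi.

16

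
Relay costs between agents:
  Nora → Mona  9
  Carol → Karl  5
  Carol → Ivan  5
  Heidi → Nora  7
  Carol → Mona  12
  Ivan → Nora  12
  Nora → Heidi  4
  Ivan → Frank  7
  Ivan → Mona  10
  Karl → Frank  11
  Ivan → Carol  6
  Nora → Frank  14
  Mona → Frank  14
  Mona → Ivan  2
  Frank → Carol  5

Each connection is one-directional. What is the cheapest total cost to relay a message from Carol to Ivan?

5

Paths from Carol to Ivan:
Carol-Ivan: 5
Carol-Mona-Ivan: 12 + 2 = 14
The minimum is 5.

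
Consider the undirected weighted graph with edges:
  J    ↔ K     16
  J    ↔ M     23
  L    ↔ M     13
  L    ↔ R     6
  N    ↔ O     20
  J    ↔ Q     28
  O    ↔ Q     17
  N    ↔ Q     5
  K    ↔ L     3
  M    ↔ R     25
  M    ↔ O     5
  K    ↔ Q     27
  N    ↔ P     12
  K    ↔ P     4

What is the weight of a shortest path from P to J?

Some routes from P to J:
P → K → Q → J: 4 + 27 + 28 = 59
P → N → O → M → J: 12 + 20 + 5 + 23 = 60
P → N → Q → J: 12 + 5 + 28 = 45
P → K → L → M → J: 4 + 3 + 13 + 23 = 43
P → K → J: 4 + 16 = 20
The minimum is 20.

20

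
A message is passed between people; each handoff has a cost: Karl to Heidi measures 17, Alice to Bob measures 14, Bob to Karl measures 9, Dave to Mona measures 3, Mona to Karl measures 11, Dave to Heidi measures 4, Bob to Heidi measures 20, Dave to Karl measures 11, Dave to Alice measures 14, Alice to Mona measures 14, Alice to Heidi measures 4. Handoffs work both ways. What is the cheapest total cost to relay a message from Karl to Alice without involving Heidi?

23

Comparing a few candidate routes:
Karl -> Bob -> Alice: 9 + 14 = 23
Karl -> Mona -> Alice: 11 + 14 = 25
Karl -> Mona -> Dave -> Alice: 11 + 3 + 14 = 28
Karl -> Dave -> Alice: 11 + 14 = 25
Best route has total 23.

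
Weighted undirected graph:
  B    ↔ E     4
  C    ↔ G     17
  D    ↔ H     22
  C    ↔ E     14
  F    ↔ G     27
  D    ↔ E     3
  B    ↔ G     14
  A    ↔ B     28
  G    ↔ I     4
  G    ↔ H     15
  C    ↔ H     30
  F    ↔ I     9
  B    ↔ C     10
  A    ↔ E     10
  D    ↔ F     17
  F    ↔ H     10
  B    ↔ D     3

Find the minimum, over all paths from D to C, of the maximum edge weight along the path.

Checking several routes:
D-B-E-C: max(3, 4, 14) = 14
D-E-C: max(3, 14) = 14
D-E-B-C: max(3, 4, 10) = 10
D-B-C: max(3, 10) = 10
The minimum achievable maximum is 10.

10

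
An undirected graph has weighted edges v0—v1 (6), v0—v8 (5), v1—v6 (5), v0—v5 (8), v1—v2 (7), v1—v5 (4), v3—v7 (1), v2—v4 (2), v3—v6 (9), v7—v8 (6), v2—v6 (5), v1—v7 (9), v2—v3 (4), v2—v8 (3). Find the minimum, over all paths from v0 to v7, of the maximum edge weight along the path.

5

Some routes from v0 to v7:
v0 -> v1 -> v6 -> v2 -> v3 -> v7: max(6, 5, 5, 4, 1) = 6
v0 -> v8 -> v2 -> v3 -> v7: max(5, 3, 4, 1) = 5
v0 -> v1 -> v2 -> v3 -> v7: max(6, 7, 4, 1) = 7
v0 -> v1 -> v6 -> v2 -> v8 -> v7: max(6, 5, 5, 3, 6) = 6
v0 -> v8 -> v7: max(5, 6) = 6
v0 -> v1 -> v2 -> v8 -> v7: max(6, 7, 3, 6) = 7
Best route has worst link 5.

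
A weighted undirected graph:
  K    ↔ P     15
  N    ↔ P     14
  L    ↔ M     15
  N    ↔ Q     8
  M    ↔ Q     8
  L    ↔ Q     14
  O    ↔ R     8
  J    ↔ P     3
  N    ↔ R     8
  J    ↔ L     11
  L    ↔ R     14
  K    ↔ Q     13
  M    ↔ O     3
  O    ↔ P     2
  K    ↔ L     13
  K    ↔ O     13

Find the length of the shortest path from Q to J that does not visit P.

A few of the Q→J routes:
Q - M - L - J: 8 + 15 + 11 = 34
Q - K - L - J: 13 + 13 + 11 = 37
Q - L - J: 14 + 11 = 25
Shortest: 25.

25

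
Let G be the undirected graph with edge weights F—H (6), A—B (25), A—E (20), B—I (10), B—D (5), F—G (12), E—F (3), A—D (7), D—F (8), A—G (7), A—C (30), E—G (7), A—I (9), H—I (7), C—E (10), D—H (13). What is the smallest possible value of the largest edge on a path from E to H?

A few of the E→H routes:
E - G - A - I - H: max(7, 7, 9, 7) = 9
E - F - D - A - I - H: max(3, 8, 7, 9, 7) = 9
E - G - A - D - B - I - H: max(7, 7, 7, 5, 10, 7) = 10
E - G - A - D - F - H: max(7, 7, 7, 8, 6) = 8
E - F - H: max(3, 6) = 6
Smallest bottleneck: 6.

6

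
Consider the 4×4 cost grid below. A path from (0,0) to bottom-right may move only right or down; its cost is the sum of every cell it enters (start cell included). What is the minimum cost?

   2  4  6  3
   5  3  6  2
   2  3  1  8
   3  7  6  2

Cheapest: [0,0]→[0,1]→[1,1]→[2,1]→[2,2]→[3,2]→[3,3]
  2 + 4 + 3 + 3 + 1 + 6 + 2 = 21
For comparison, the top-then-right route costs 27.

21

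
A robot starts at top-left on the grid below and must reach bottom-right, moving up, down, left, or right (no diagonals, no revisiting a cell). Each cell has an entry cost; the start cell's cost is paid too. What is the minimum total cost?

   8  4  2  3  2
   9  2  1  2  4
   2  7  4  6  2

23

Best path: r0c0 r0c1 r0c2 r1c2 r1c3 r1c4 r2c4
Cost: 8 + 4 + 2 + 1 + 2 + 4 + 2 = 23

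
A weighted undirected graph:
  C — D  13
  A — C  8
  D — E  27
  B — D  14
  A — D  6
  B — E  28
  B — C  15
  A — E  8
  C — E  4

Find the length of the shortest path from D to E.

14

A few of the D→E routes:
D-A-C-E: 6 + 8 + 4 = 18
D-A-E: 6 + 8 = 14
D-C-E: 13 + 4 = 17
D-C-A-E: 13 + 8 + 8 = 29
D-E: 27
Shortest: 14.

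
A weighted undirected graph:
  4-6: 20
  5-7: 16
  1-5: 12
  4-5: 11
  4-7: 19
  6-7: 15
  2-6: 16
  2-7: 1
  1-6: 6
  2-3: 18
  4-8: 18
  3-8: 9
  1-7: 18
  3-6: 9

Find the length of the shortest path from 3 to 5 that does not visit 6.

35

Some routes from 3 to 5 avoiding 6:
3 -> 2 -> 7 -> 1 -> 5: 18 + 1 + 18 + 12 = 49
3 -> 2 -> 7 -> 5: 18 + 1 + 16 = 35
3 -> 8 -> 4 -> 5: 9 + 18 + 11 = 38
The minimum is 35.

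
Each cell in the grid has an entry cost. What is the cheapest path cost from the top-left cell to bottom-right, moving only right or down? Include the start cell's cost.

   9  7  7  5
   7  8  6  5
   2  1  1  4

One optimal route is r0c0→r1c0→r2c0→r2c1→r2c2→r2c3.
Its cost is 9 + 7 + 2 + 1 + 1 + 4 = 24.
For comparison, the top-then-right route costs 37.

24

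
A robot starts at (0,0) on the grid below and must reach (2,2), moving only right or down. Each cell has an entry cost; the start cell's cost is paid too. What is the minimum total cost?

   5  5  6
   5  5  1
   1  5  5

Path (0,0) (0,1) (1,1) (1,2) (2,2): 5 + 5 + 5 + 1 + 5 = 21.
For comparison, the top-then-right route costs 22.

21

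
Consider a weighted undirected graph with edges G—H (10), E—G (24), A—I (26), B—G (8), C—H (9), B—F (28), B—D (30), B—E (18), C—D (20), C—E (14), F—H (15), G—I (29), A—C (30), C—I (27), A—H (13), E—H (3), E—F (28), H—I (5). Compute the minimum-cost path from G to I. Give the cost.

Checking several routes:
G-H-I: 10 + 5 = 15
G-E-H-I: 24 + 3 + 5 = 32
G-I: 29
Shortest: 15.

15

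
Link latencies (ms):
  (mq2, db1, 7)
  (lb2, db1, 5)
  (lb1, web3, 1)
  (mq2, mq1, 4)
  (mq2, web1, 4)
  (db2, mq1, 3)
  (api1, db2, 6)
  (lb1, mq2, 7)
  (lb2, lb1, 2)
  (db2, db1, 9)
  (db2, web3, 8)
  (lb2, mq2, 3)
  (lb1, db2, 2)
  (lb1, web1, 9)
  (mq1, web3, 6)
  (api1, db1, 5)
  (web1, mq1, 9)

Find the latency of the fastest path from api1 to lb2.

Checking several routes:
api1→db2→lb1→lb2: 6 + 2 + 2 = 10
api1→db2→web3→lb1→lb2: 6 + 8 + 1 + 2 = 17
api1→db2→mq1→mq2→lb2: 6 + 3 + 4 + 3 = 16
api1→db1→mq2→lb2: 5 + 7 + 3 = 15
api1→db1→lb2: 5 + 5 = 10
api1→db2→lb1→mq2→lb2: 6 + 2 + 7 + 3 = 18
Best route has total 10 ms.

10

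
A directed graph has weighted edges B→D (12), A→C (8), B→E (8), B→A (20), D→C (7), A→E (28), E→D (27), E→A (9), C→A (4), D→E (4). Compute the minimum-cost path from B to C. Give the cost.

19

Routes from B to C:
B→A→E→D→C: 20 + 28 + 27 + 7 = 82
B→D→E→A→C: 12 + 4 + 9 + 8 = 33
B→A→C: 20 + 8 = 28
B→E→D→C: 8 + 27 + 7 = 42
B→D→C: 12 + 7 = 19
B→E→A→C: 8 + 9 + 8 = 25
Best route has total 19.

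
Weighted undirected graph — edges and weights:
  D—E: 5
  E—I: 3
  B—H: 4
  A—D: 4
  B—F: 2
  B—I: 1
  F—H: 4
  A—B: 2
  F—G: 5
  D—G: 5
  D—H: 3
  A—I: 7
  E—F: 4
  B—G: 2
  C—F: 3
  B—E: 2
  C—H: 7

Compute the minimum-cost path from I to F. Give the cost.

3

A few of the I→F routes:
I -> E -> F: 3 + 4 = 7
I -> B -> F: 1 + 2 = 3
I -> B -> E -> F: 1 + 2 + 4 = 7
I -> E -> B -> F: 3 + 2 + 2 = 7
Shortest: 3.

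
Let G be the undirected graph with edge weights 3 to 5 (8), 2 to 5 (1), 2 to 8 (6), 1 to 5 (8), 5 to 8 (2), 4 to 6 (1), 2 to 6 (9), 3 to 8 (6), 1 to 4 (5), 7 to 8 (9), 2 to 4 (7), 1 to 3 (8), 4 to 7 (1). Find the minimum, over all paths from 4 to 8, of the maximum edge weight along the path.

7

Checking several routes:
4 - 1 - 3 - 5 - 8: max(5, 8, 8, 2) = 8
4 - 1 - 3 - 5 - 2 - 8: max(5, 8, 8, 1, 6) = 8
4 - 2 - 8: max(7, 6) = 7
4 - 2 - 5 - 8: max(7, 1, 2) = 7
4 - 1 - 3 - 8: max(5, 8, 6) = 8
Best route has worst link 7.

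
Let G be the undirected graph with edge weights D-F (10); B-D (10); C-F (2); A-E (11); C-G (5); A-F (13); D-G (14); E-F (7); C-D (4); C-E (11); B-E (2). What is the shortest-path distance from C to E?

9

A few of the C→E routes:
C -> D -> F -> E: 4 + 10 + 7 = 21
C -> F -> D -> B -> E: 2 + 10 + 10 + 2 = 24
C -> E: 11
C -> D -> B -> E: 4 + 10 + 2 = 16
C -> F -> A -> E: 2 + 13 + 11 = 26
C -> F -> E: 2 + 7 = 9
Shortest: 9.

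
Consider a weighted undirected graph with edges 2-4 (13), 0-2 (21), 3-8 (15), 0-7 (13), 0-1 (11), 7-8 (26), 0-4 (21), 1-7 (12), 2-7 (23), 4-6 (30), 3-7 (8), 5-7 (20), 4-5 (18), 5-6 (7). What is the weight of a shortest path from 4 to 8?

57

Some routes from 4 to 8:
4 -> 5 -> 7 -> 3 -> 8: 18 + 20 + 8 + 15 = 61
4 -> 0 -> 7 -> 8: 21 + 13 + 26 = 60
4 -> 2 -> 7 -> 8: 13 + 23 + 26 = 62
4 -> 2 -> 7 -> 3 -> 8: 13 + 23 + 8 + 15 = 59
4 -> 0 -> 7 -> 3 -> 8: 21 + 13 + 8 + 15 = 57
Best route has total 57.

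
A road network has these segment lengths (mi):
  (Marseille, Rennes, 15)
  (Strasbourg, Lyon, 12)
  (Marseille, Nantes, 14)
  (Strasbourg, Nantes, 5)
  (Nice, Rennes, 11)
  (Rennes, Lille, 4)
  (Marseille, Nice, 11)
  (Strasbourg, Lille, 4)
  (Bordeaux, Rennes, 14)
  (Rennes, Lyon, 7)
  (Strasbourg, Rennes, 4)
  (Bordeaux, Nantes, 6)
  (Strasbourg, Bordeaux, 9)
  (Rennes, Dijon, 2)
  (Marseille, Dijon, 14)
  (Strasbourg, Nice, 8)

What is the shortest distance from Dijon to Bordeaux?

Some routes from Dijon to Bordeaux:
Dijon → Rennes → Lille → Strasbourg → Bordeaux: 2 + 4 + 4 + 9 = 19
Dijon → Rennes → Bordeaux: 2 + 14 = 16
Dijon → Rennes → Strasbourg → Bordeaux: 2 + 4 + 9 = 15
Dijon → Rennes → Strasbourg → Nantes → Bordeaux: 2 + 4 + 5 + 6 = 17
Best route has total 15 mi.

15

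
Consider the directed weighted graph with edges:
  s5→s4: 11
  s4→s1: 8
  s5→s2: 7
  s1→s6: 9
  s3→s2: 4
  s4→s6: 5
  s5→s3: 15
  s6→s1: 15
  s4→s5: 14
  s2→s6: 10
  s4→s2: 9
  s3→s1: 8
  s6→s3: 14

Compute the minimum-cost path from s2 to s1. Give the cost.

25

Routes from s2 to s1:
s2 → s6 → s3 → s1: 10 + 14 + 8 = 32
s2 → s6 → s1: 10 + 15 = 25
The minimum is 25.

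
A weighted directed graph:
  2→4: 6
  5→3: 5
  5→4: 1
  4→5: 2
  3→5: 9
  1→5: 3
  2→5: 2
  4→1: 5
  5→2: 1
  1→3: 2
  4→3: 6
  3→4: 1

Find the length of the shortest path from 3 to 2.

Paths from 3 to 2:
3 -> 5 -> 2: 9 + 1 = 10
3 -> 4 -> 1 -> 5 -> 2: 1 + 5 + 3 + 1 = 10
3 -> 4 -> 5 -> 2: 1 + 2 + 1 = 4
Best route has total 4.

4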